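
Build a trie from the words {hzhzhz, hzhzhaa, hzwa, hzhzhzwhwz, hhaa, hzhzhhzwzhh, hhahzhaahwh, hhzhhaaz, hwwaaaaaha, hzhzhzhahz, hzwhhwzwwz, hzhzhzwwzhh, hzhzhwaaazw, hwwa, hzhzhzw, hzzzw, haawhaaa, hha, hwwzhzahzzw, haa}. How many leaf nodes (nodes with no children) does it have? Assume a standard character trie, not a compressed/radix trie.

15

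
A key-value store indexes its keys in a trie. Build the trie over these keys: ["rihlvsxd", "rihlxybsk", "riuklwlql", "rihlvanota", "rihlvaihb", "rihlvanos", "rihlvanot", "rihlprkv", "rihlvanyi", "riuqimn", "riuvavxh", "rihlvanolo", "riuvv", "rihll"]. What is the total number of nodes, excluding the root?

48

Count nodes per top-level branch (shared prefixes stored once):
  'r'-branch (rihll, rihlprkv, rihlvaihb, rihlvanolo, rihlvanos, rihlvanot, rihlvanota, rihlvanyi, rihlvsxd, rihlxybsk, riuklwlql, riuqimn, riuvavxh, riuvv): 48 nodes
Sum: 48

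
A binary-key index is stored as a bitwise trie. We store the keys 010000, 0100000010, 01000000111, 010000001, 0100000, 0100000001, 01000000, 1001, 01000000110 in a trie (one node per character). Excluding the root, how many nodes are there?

For each word, the new-node count is its length minus the longest prefix already in the trie:
  "010000" → 6 new (0, 1, 0, 0, 0, 0)
  "0100000010" → prefix "010000" already present; 4 new (0, 0, 1, 0)
  "01000000111" → prefix "010000001" already present; 2 new (1, 1)
  "010000001" → prefix "010000001" already present; 0 new (none)
  "0100000" → prefix "0100000" already present; 0 new (none)
  "0100000001" → prefix "01000000" already present; 2 new (0, 1)
  "01000000" → prefix "01000000" already present; 0 new (none)
  "1001" → 4 new (1, 0, 0, 1)
  "01000000110" → prefix "0100000011" already present; 1 new (0)
Total nodes = 6 + 4 + 2 + 0 + 0 + 2 + 0 + 4 + 1 = 19

19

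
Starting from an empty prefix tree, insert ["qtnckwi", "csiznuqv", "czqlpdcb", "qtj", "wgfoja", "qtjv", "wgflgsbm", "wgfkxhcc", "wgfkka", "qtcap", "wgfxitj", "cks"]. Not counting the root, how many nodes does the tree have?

51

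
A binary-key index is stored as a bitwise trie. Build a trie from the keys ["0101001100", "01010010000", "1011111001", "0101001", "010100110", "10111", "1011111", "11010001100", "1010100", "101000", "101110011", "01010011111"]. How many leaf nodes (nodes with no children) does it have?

A leaf is a node with no children — equivalently, the end of a word that is not a proper prefix of any other stored word.
Those words: "01010010000", "0101001100", "01010011111", "101000", "1010100", "101110011", "1011111001", "11010001100"
Leaf count: 8

8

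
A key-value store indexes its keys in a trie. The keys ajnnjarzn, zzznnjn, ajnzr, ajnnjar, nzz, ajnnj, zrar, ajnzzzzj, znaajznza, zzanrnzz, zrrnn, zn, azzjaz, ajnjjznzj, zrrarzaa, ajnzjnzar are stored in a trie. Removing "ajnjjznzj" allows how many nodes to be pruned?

6

A node on "ajnjjznzj"'s path can go only if nothing else ends at it or branches off below it.
The suffix "jjznzj" (6 nodes) is used only by "ajnjjznzj"; the node for "ajn" still has the child "n", so pruning stops there.
Nodes removed: 6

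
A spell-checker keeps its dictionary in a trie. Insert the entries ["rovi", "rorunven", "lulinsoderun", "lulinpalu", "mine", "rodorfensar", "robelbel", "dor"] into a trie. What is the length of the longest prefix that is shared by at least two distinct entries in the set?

The deepest shared node is where two words last agree before diverging.
"lulinpalu" and "lulinsoderun" agree on "lulin" (5 characters) before diverging; nothing deeper is shared.
Longest shared-prefix length: 5

5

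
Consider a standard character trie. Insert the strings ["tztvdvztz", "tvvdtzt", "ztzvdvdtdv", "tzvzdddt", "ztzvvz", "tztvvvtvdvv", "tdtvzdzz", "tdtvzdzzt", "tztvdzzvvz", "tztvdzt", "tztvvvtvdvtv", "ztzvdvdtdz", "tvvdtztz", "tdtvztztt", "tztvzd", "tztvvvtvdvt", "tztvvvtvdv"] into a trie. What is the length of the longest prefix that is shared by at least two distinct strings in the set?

The deepest shared node is where two words last agree before diverging.
e.g. "tztvvvtvdvt" and "tztvvvtvdvtv" share the prefix "tztvvvtvdvt" of length 11; no pair shares a longer one.
Longest shared-prefix length: 11

11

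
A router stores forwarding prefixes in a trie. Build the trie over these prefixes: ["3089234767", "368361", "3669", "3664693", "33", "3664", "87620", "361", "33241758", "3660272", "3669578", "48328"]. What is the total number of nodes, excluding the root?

46

For each word, the new-node count is its length minus the longest prefix already in the trie:
  "3089234767" → 10 new (3, 0, 8, 9, 2, 3, 4, 7, 6, 7)
  "368361" → prefix "3" already present; 5 new (6, 8, 3, 6, 1)
  "3669" → prefix "36" already present; 2 new (6, 9)
  "3664693" → prefix "366" already present; 4 new (4, 6, 9, 3)
  "33" → prefix "3" already present; 1 new (3)
  "3664" → prefix "3664" already present; 0 new (none)
  "87620" → 5 new (8, 7, 6, 2, 0)
  "361" → prefix "36" already present; 1 new (1)
  "33241758" → prefix "33" already present; 6 new (2, 4, 1, 7, 5, 8)
  "3660272" → prefix "366" already present; 4 new (0, 2, 7, 2)
  "3669578" → prefix "3669" already present; 3 new (5, 7, 8)
  "48328" → 5 new (4, 8, 3, 2, 8)
Total nodes = 10 + 5 + 2 + 4 + 1 + 0 + 5 + 1 + 6 + 4 + 3 + 5 = 46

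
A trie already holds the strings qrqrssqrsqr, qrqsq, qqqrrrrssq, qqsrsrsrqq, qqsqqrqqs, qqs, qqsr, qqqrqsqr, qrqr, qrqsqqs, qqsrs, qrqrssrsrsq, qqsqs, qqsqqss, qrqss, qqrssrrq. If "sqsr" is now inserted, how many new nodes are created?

No existing word starts with "s", so every character of "sqsr" needs a new node.
4 − 0 = 4 new nodes.

4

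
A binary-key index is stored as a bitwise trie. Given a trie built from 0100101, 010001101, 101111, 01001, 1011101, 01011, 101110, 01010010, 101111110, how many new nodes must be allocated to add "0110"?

2

The longest prefix of "0110" already in the trie is "01" (length 2).
Each of the 2 remaining characters creates one node.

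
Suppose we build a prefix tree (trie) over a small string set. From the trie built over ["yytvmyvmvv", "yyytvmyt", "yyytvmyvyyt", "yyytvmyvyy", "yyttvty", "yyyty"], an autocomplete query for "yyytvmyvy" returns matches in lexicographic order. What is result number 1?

DFS of the "yyytvmyvy" subtree visits, in order: "yyytvmyvyy", "yyytvmyvyyt"
Position 1: yyytvmyvyy

yyytvmyvyy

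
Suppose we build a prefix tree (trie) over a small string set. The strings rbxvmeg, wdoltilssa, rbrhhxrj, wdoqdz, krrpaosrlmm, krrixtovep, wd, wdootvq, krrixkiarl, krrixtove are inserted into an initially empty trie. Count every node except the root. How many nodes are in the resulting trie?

53

Insert word by word; a character creates a node only if that edge doesn't already exist:
  "rbxvmeg" → 7 new (r, b, x, v, m, e, g)
  "wdoltilssa" → 10 new (w, d, o, l, t, i, l, s, s, a)
  "rbrhhxrj" → prefix "rb" already present; 6 new (r, h, h, x, r, j)
  "wdoqdz" → prefix "wdo" already present; 3 new (q, d, z)
  "krrpaosrlmm" → 11 new (k, r, r, p, a, o, s, r, l, m, m)
  "krrixtovep" → prefix "krr" already present; 7 new (i, x, t, o, v, e, p)
  "wd" → prefix "wd" already present; 0 new (none)
  "wdootvq" → prefix "wdo" already present; 4 new (o, t, v, q)
  "krrixkiarl" → prefix "krrix" already present; 5 new (k, i, a, r, l)
  "krrixtove" → prefix "krrixtove" already present; 0 new (none)
Total nodes = 7 + 10 + 6 + 3 + 11 + 7 + 0 + 4 + 5 + 0 = 53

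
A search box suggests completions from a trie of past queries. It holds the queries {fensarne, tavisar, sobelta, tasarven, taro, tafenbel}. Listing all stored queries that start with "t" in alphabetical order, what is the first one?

Words with prefix "t", in lexicographic order: "tafenbel", "taro", "tasarven", "tavisar"
Position 1: tafenbel

tafenbel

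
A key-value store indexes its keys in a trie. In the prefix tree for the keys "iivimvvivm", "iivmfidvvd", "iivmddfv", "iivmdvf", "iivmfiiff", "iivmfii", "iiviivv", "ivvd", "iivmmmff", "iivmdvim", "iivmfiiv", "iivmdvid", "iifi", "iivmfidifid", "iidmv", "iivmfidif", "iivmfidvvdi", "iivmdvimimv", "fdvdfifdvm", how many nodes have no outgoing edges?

15

Leaves are exactly the stored words that no other stored word extends.
Those words: "fdvdfifdvm", "iidmv", "iifi", "iiviivv", "iivimvvivm", "iivmddfv", "iivmdvf", "iivmdvid", "iivmdvimimv", "iivmfidifid", "iivmfidvvdi", "iivmfiiff", "iivmfiiv", "iivmmmff", "ivvd"
Leaf count: 15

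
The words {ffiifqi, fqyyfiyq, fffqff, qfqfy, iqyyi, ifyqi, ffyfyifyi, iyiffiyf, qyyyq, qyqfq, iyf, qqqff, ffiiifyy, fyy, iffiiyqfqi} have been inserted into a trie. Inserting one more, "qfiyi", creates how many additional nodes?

3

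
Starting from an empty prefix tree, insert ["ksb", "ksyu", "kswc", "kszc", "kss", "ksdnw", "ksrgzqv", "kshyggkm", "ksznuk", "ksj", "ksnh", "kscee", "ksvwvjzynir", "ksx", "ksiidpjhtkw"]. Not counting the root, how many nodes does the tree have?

Trace insertions, counting only characters that open a new branch:
  "ksb" → 3 new (k, s, b)
  "ksyu" → prefix "ks" already present; 2 new (y, u)
  "kswc" → prefix "ks" already present; 2 new (w, c)
  "kszc" → prefix "ks" already present; 2 new (z, c)
  "kss" → prefix "ks" already present; 1 new (s)
  "ksdnw" → prefix "ks" already present; 3 new (d, n, w)
  "ksrgzqv" → prefix "ks" already present; 5 new (r, g, z, q, v)
  "kshyggkm" → prefix "ks" already present; 6 new (h, y, g, g, k, m)
  "ksznuk" → prefix "ksz" already present; 3 new (n, u, k)
  "ksj" → prefix "ks" already present; 1 new (j)
  "ksnh" → prefix "ks" already present; 2 new (n, h)
  "kscee" → prefix "ks" already present; 3 new (c, e, e)
  "ksvwvjzynir" → prefix "ks" already present; 9 new (v, w, v, j, z, y, n, i, r)
  "ksx" → prefix "ks" already present; 1 new (x)
  "ksiidpjhtkw" → prefix "ks" already present; 9 new (i, i, d, p, j, h, t, k, w)
Total nodes = 3 + 2 + 2 + 2 + 1 + 3 + 5 + 6 + 3 + 1 + 2 + 3 + 9 + 1 + 9 = 52

52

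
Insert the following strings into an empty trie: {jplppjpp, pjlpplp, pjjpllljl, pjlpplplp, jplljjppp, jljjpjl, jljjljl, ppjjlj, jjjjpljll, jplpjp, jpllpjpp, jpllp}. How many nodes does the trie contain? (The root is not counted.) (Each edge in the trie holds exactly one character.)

Trace insertions, counting only characters that open a new branch:
  "jplppjpp" → 8 new (j, p, l, p, p, j, p, p)
  "pjlpplp" → 7 new (p, j, l, p, p, l, p)
  "pjjpllljl" → prefix "pj" already present; 7 new (j, p, l, l, l, j, l)
  "pjlpplplp" → prefix "pjlpplp" already present; 2 new (l, p)
  "jplljjppp" → prefix "jpl" already present; 6 new (l, j, j, p, p, p)
  "jljjpjl" → prefix "j" already present; 6 new (l, j, j, p, j, l)
  "jljjljl" → prefix "jljj" already present; 3 new (l, j, l)
  "ppjjlj" → prefix "p" already present; 5 new (p, j, j, l, j)
  "jjjjpljll" → prefix "j" already present; 8 new (j, j, j, p, l, j, l, l)
  "jplpjp" → prefix "jplp" already present; 2 new (j, p)
  "jpllpjpp" → prefix "jpll" already present; 4 new (p, j, p, p)
  "jpllp" → prefix "jpllp" already present; 0 new (none)
Total nodes = 8 + 7 + 7 + 2 + 6 + 6 + 3 + 5 + 8 + 2 + 4 + 0 = 58

58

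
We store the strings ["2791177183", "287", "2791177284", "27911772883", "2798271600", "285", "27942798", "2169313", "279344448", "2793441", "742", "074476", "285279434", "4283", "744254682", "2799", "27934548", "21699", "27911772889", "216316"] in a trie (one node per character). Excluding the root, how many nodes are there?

For each word, the new-node count is its length minus the longest prefix already in the trie:
  "2791177183" → 10 new (2, 7, 9, 1, 1, 7, 7, 1, 8, 3)
  "287" → prefix "2" already present; 2 new (8, 7)
  "2791177284" → prefix "2791177" already present; 3 new (2, 8, 4)
  "27911772883" → prefix "279117728" already present; 2 new (8, 3)
  "2798271600" → prefix "279" already present; 7 new (8, 2, 7, 1, 6, 0, 0)
  "285" → prefix "28" already present; 1 new (5)
  "27942798" → prefix "279" already present; 5 new (4, 2, 7, 9, 8)
  "2169313" → prefix "2" already present; 6 new (1, 6, 9, 3, 1, 3)
  "279344448" → prefix "279" already present; 6 new (3, 4, 4, 4, 4, 8)
  "2793441" → prefix "279344" already present; 1 new (1)
  "742" → 3 new (7, 4, 2)
  "074476" → 6 new (0, 7, 4, 4, 7, 6)
  "285279434" → prefix "285" already present; 6 new (2, 7, 9, 4, 3, 4)
  "4283" → 4 new (4, 2, 8, 3)
  "744254682" → prefix "74" already present; 7 new (4, 2, 5, 4, 6, 8, 2)
  "2799" → prefix "279" already present; 1 new (9)
  "27934548" → prefix "27934" already present; 3 new (5, 4, 8)
  "21699" → prefix "2169" already present; 1 new (9)
  "27911772889" → prefix "2791177288" already present; 1 new (9)
  "216316" → prefix "216" already present; 3 new (3, 1, 6)
Total nodes = 10 + 2 + 3 + 2 + 7 + 1 + 5 + 6 + 6 + 1 + 3 + 6 + 6 + 4 + 7 + 1 + 3 + 1 + 1 + 3 = 78

78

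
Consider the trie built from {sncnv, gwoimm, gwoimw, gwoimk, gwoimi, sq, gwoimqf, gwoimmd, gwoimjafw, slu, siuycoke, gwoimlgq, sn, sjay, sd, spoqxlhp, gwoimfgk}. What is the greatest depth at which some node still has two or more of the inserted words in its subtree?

6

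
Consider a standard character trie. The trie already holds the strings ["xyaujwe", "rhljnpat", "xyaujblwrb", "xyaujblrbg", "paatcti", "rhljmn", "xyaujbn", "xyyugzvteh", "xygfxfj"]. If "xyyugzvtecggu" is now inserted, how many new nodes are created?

4

Walking "xyyugzvtecggu" from the root, the first 9 characters ("xyyugzvte") follow existing edges; "c" is the first miss.
So 13 − 9 = 4 new nodes.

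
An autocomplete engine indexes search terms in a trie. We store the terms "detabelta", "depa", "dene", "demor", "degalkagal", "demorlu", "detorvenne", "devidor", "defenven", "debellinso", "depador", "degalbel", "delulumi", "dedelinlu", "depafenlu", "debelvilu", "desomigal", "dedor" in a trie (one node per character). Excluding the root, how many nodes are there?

Insert word by word; a character creates a node only if that edge doesn't already exist:
  "detabelta" → 9 new (d, e, t, a, b, e, l, t, a)
  "depa" → prefix "de" already present; 2 new (p, a)
  "dene" → prefix "de" already present; 2 new (n, e)
  "demor" → prefix "de" already present; 3 new (m, o, r)
  "degalkagal" → prefix "de" already present; 8 new (g, a, l, k, a, g, a, l)
  "demorlu" → prefix "demor" already present; 2 new (l, u)
  "detorvenne" → prefix "det" already present; 7 new (o, r, v, e, n, n, e)
  "devidor" → prefix "de" already present; 5 new (v, i, d, o, r)
  "defenven" → prefix "de" already present; 6 new (f, e, n, v, e, n)
  "debellinso" → prefix "de" already present; 8 new (b, e, l, l, i, n, s, o)
  "depador" → prefix "depa" already present; 3 new (d, o, r)
  "degalbel" → prefix "degal" already present; 3 new (b, e, l)
  "delulumi" → prefix "de" already present; 6 new (l, u, l, u, m, i)
  "dedelinlu" → prefix "de" already present; 7 new (d, e, l, i, n, l, u)
  "depafenlu" → prefix "depa" already present; 5 new (f, e, n, l, u)
  "debelvilu" → prefix "debel" already present; 4 new (v, i, l, u)
  "desomigal" → prefix "de" already present; 7 new (s, o, m, i, g, a, l)
  "dedor" → prefix "ded" already present; 2 new (o, r)
Total nodes = 9 + 2 + 2 + 3 + 8 + 2 + 7 + 5 + 6 + 8 + 3 + 3 + 6 + 7 + 5 + 4 + 7 + 2 = 89

89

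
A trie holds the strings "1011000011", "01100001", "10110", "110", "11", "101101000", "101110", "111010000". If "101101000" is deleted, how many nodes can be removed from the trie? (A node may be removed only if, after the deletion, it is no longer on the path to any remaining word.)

A node on "101101000"'s path can go only if nothing else ends at it or branches off below it.
The suffix "1000" (4 nodes) is used only by "101101000"; the node for "10110" still has the child "0", so pruning stops there.
Nodes removed: 4

4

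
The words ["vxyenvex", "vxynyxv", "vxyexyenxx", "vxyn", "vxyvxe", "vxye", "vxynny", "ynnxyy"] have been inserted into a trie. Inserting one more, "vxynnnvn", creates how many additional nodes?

The longest prefix of "vxynnnvn" already in the trie is "vxynn" (length 5).
New nodes needed: |"vxynnnvn"| − 5 = 8 − 5 = 3.

3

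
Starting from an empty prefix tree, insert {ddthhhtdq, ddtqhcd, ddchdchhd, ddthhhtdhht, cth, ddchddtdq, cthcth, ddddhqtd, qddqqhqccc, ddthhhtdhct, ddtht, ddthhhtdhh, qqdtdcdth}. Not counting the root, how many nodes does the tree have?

For each word, the new-node count is its length minus the longest prefix already in the trie:
  "ddthhhtdq" → 9 new (d, d, t, h, h, h, t, d, q)
  "ddtqhcd" → prefix "ddt" already present; 4 new (q, h, c, d)
  "ddchdchhd" → prefix "dd" already present; 7 new (c, h, d, c, h, h, d)
  "ddthhhtdhht" → prefix "ddthhhtd" already present; 3 new (h, h, t)
  "cth" → 3 new (c, t, h)
  "ddchddtdq" → prefix "ddchd" already present; 4 new (d, t, d, q)
  "cthcth" → prefix "cth" already present; 3 new (c, t, h)
  "ddddhqtd" → prefix "dd" already present; 6 new (d, d, h, q, t, d)
  "qddqqhqccc" → 10 new (q, d, d, q, q, h, q, c, c, c)
  "ddthhhtdhct" → prefix "ddthhhtdh" already present; 2 new (c, t)
  "ddtht" → prefix "ddth" already present; 1 new (t)
  "ddthhhtdhh" → prefix "ddthhhtdhh" already present; 0 new (none)
  "qqdtdcdth" → prefix "q" already present; 8 new (q, d, t, d, c, d, t, h)
Total nodes = 9 + 4 + 7 + 3 + 3 + 4 + 3 + 6 + 10 + 2 + 1 + 0 + 8 = 60

60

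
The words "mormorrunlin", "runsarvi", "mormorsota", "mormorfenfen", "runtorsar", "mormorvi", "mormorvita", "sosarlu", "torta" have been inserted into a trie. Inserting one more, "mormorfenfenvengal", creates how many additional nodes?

The longest prefix of "mormorfenfenvengal" already in the trie is "mormorfenfen" (length 12).
Each of the 6 remaining characters creates one node.

6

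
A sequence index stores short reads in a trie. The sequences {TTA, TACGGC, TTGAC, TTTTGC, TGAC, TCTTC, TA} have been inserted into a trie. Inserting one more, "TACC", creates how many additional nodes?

Walking "TACC" from the root, the first 3 characters ("TAC") follow existing edges; "C" is the first miss.
Each of the 1 remaining characters creates one node.

1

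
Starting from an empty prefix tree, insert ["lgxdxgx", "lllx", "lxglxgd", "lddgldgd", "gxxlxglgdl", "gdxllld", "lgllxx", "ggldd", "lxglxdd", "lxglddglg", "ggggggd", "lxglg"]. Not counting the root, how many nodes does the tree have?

Trace insertions, counting only characters that open a new branch:
  "lgxdxgx" → 7 new (l, g, x, d, x, g, x)
  "lllx" → prefix "l" already present; 3 new (l, l, x)
  "lxglxgd" → prefix "l" already present; 6 new (x, g, l, x, g, d)
  "lddgldgd" → prefix "l" already present; 7 new (d, d, g, l, d, g, d)
  "gxxlxglgdl" → 10 new (g, x, x, l, x, g, l, g, d, l)
  "gdxllld" → prefix "g" already present; 6 new (d, x, l, l, l, d)
  "lgllxx" → prefix "lg" already present; 4 new (l, l, x, x)
  "ggldd" → prefix "g" already present; 4 new (g, l, d, d)
  "lxglxdd" → prefix "lxglx" already present; 2 new (d, d)
  "lxglddglg" → prefix "lxgl" already present; 5 new (d, d, g, l, g)
  "ggggggd" → prefix "gg" already present; 5 new (g, g, g, g, d)
  "lxglg" → prefix "lxgl" already present; 1 new (g)
Total nodes = 7 + 3 + 6 + 7 + 10 + 6 + 4 + 4 + 2 + 5 + 5 + 1 = 60

60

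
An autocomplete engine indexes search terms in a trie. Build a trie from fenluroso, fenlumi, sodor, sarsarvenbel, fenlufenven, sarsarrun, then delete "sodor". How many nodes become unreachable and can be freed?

Walk "sodor" from the leaf back toward the root, removing each node that no remaining word uses.
The suffix "odor" (4 nodes) is used only by "sodor"; the node for "s" still has the child "a", so pruning stops there.
Nodes removed: 4

4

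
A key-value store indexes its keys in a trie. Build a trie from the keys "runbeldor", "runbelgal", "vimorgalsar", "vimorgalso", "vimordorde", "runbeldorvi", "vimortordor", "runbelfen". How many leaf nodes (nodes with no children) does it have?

A leaf is a node with no children — equivalently, the end of a word that is not a proper prefix of any other stored word.
Those words: "runbeldorvi", "runbelfen", "runbelgal", "vimordorde", "vimorgalsar", "vimorgalso", "vimortordor"
Leaf count: 7

7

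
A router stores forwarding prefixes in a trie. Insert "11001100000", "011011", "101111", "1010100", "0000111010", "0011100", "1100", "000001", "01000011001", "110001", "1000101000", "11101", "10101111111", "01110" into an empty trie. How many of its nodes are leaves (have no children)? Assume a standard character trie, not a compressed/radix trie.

13

Leaves are exactly the stored words that no other stored word extends.
Those words: "000001", "0000111010", "0011100", "01000011001", "011011", "01110", "1000101000", "1010100", "10101111111", "101111", "110001", "11001100000", "11101"
Leaf count: 13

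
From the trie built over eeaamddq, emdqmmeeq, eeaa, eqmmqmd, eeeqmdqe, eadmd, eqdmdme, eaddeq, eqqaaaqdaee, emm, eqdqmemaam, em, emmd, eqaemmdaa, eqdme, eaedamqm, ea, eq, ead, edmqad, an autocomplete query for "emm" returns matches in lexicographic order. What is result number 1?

DFS of the "emm" subtree visits, in order: "emm", "emmd"
Position 1: emm

emm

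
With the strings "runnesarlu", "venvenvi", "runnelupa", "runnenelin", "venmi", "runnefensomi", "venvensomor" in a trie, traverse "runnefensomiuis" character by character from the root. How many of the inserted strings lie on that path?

1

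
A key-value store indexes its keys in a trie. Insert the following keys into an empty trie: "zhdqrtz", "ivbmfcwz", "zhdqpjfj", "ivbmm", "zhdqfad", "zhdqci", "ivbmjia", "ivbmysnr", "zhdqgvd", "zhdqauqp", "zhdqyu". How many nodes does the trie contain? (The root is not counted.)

Trace insertions, counting only characters that open a new branch:
  "zhdqrtz" → 7 new (z, h, d, q, r, t, z)
  "ivbmfcwz" → 8 new (i, v, b, m, f, c, w, z)
  "zhdqpjfj" → prefix "zhdq" already present; 4 new (p, j, f, j)
  "ivbmm" → prefix "ivbm" already present; 1 new (m)
  "zhdqfad" → prefix "zhdq" already present; 3 new (f, a, d)
  "zhdqci" → prefix "zhdq" already present; 2 new (c, i)
  "ivbmjia" → prefix "ivbm" already present; 3 new (j, i, a)
  "ivbmysnr" → prefix "ivbm" already present; 4 new (y, s, n, r)
  "zhdqgvd" → prefix "zhdq" already present; 3 new (g, v, d)
  "zhdqauqp" → prefix "zhdq" already present; 4 new (a, u, q, p)
  "zhdqyu" → prefix "zhdq" already present; 2 new (y, u)
Total nodes = 7 + 8 + 4 + 1 + 3 + 2 + 3 + 4 + 3 + 4 + 2 = 41

41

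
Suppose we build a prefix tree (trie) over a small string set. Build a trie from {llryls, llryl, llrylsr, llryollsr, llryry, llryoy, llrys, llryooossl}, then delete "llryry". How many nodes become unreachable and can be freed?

Walk "llryry" from the leaf back toward the root, removing each node that no remaining word uses.
The suffix "ry" (2 nodes) is used only by "llryry"; the node for "llry" still has the child "l", so pruning stops there.
Nodes removed: 2

2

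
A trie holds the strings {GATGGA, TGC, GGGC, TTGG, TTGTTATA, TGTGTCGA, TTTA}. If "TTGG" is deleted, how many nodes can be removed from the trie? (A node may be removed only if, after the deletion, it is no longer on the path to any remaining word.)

1

After clearing the end-marker at "TTGG", prune upward until reaching a node still needed by another word.
The suffix "G" (1 node) is used only by "TTGG"; the node for "TTG" still has the child "T", so pruning stops there.
Nodes removed: 1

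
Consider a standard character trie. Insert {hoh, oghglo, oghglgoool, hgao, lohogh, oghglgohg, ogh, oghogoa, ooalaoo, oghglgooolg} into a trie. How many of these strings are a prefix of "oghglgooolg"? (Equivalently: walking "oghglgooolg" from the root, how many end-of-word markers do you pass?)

Check each prefix of "oghglgooolg" against the stored set — each match is an end-marker on the path.
Prefixes of the query that are stored words: "ogh", "oghglgoool", "oghglgooolg"
Count: 3

3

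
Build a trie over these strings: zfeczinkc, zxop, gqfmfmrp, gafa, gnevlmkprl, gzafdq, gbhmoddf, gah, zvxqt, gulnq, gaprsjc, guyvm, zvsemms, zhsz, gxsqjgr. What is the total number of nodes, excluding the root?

Insert word by word; a character creates a node only if that edge doesn't already exist:
  "zfeczinkc" → 9 new (z, f, e, c, z, i, n, k, c)
  "zxop" → prefix "z" already present; 3 new (x, o, p)
  "gqfmfmrp" → 8 new (g, q, f, m, f, m, r, p)
  "gafa" → prefix "g" already present; 3 new (a, f, a)
  "gnevlmkprl" → prefix "g" already present; 9 new (n, e, v, l, m, k, p, r, l)
  "gzafdq" → prefix "g" already present; 5 new (z, a, f, d, q)
  "gbhmoddf" → prefix "g" already present; 7 new (b, h, m, o, d, d, f)
  "gah" → prefix "ga" already present; 1 new (h)
  "zvxqt" → prefix "z" already present; 4 new (v, x, q, t)
  "gulnq" → prefix "g" already present; 4 new (u, l, n, q)
  "gaprsjc" → prefix "ga" already present; 5 new (p, r, s, j, c)
  "guyvm" → prefix "gu" already present; 3 new (y, v, m)
  "zvsemms" → prefix "zv" already present; 5 new (s, e, m, m, s)
  "zhsz" → prefix "z" already present; 3 new (h, s, z)
  "gxsqjgr" → prefix "g" already present; 6 new (x, s, q, j, g, r)
Total nodes = 9 + 3 + 8 + 3 + 9 + 5 + 7 + 1 + 4 + 4 + 5 + 3 + 5 + 3 + 6 = 75

75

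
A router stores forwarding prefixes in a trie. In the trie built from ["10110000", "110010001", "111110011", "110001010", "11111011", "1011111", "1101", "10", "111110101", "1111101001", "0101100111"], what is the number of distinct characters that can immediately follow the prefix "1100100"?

1

The children of the "1100100" node are the distinct next characters among strings starting with "1100100".
Characters that immediately follow "1100100" among the stored strings: {0}.
That node has 1 child edge.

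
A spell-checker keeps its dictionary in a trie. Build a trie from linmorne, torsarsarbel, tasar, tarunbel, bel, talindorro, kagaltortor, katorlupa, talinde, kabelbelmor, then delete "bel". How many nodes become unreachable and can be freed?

After clearing the end-marker at "bel", prune upward until reaching a node still needed by another word.
No other word shares any prefix with "bel", so all 3 of its nodes go.
Nodes removed: 3

3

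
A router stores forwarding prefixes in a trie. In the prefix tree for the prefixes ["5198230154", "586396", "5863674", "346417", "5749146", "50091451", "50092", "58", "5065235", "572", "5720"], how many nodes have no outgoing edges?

A leaf is a node with no children — equivalently, the end of a word that is not a proper prefix of any other stored word.
Those words: "346417", "50091451", "50092", "5065235", "5198230154", "5720", "5749146", "5863674", "586396"
Leaf count: 9

9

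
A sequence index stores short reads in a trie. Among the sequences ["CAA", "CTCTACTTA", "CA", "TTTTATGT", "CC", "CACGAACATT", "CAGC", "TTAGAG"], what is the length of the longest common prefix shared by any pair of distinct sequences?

Equivalently: take the maximum, over all pairs, of their longest common prefix length.
e.g. "CA" and "CAA" share the prefix "CA" of length 2; no pair shares a longer one.
Longest shared-prefix length: 2

2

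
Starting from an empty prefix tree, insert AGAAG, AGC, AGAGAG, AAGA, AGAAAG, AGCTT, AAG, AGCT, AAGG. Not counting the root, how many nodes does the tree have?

Insert word by word; a character creates a node only if that edge doesn't already exist:
  "AGAAG" → 5 new (A, G, A, A, G)
  "AGC" → prefix "AG" already present; 1 new (C)
  "AGAGAG" → prefix "AGA" already present; 3 new (G, A, G)
  "AAGA" → prefix "A" already present; 3 new (A, G, A)
  "AGAAAG" → prefix "AGAA" already present; 2 new (A, G)
  "AGCTT" → prefix "AGC" already present; 2 new (T, T)
  "AAG" → prefix "AAG" already present; 0 new (none)
  "AGCT" → prefix "AGCT" already present; 0 new (none)
  "AAGG" → prefix "AAG" already present; 1 new (G)
Total nodes = 5 + 1 + 3 + 3 + 2 + 2 + 0 + 0 + 1 = 17

17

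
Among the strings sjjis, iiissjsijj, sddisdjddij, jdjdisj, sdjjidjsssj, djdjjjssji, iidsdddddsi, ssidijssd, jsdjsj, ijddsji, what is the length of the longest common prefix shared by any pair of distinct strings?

2

Equivalently: take the maximum, over all pairs, of their longest common prefix length.
"iidsdddddsi" and "iiissjsijj" agree on "ii" (2 characters) before diverging; nothing deeper is shared.
Longest shared-prefix length: 2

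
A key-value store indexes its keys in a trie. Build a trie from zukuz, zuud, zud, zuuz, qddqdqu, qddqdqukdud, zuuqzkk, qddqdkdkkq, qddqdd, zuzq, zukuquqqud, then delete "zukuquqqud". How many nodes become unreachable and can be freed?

6

Walk "zukuquqqud" from the leaf back toward the root, removing each node that no remaining word uses.
The suffix "quqqud" (6 nodes) is used only by "zukuquqqud"; the node for "zuku" still has the child "z", so pruning stops there.
Nodes removed: 6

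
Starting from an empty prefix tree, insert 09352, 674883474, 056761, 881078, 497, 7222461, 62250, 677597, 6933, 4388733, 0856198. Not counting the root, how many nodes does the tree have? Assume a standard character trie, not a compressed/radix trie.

58

Trace insertions, counting only characters that open a new branch:
  "09352" → 5 new (0, 9, 3, 5, 2)
  "674883474" → 9 new (6, 7, 4, 8, 8, 3, 4, 7, 4)
  "056761" → prefix "0" already present; 5 new (5, 6, 7, 6, 1)
  "881078" → 6 new (8, 8, 1, 0, 7, 8)
  "497" → 3 new (4, 9, 7)
  "7222461" → 7 new (7, 2, 2, 2, 4, 6, 1)
  "62250" → prefix "6" already present; 4 new (2, 2, 5, 0)
  "677597" → prefix "67" already present; 4 new (7, 5, 9, 7)
  "6933" → prefix "6" already present; 3 new (9, 3, 3)
  "4388733" → prefix "4" already present; 6 new (3, 8, 8, 7, 3, 3)
  "0856198" → prefix "0" already present; 6 new (8, 5, 6, 1, 9, 8)
Total nodes = 5 + 9 + 5 + 6 + 3 + 7 + 4 + 4 + 3 + 6 + 6 = 58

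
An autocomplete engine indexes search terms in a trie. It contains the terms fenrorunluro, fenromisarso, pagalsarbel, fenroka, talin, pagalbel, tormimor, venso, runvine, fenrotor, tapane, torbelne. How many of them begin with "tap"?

1

Traverse to the node for "tap", then collect every word in that subtree.
Matches: "tapane"
Count: 1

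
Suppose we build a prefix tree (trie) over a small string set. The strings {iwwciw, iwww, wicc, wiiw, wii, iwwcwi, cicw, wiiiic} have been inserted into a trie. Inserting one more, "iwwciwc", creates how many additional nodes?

1

Walking "iwwciwc" from the root, the first 6 characters ("iwwciw") follow existing edges; "c" is the first miss.
So 7 − 6 = 1 new nodes.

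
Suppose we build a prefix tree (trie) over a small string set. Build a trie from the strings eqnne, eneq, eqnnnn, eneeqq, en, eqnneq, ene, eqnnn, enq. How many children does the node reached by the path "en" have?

2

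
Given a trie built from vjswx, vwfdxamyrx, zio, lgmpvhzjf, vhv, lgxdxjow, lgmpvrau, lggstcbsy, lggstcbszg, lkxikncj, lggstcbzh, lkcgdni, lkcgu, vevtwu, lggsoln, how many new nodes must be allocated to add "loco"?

3

The longest prefix of "loco" already in the trie is "l" (length 1).
Each of the 3 remaining characters creates one node.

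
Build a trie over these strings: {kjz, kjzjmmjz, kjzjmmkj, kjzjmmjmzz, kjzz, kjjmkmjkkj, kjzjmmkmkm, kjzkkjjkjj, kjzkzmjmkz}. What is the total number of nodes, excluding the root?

38

Trie structure (* marks end of a word):
(root)
└─ k
   └─ j
      ├─ j
      │  └─ m
      │     └─ k
      │        └─ m
      │           └─ j
      │              └─ k
      │                 └─ k
      │                    └─ j *
      └─ z *
         ├─ j
         │  └─ m
         │     └─ m
         │        ├─ j
         │        │  ├─ m
         │        │  │  └─ z
         │        │  │     └─ z *
         │        │  └─ z *
         │        └─ k
         │           ├─ j *
         │           └─ m
         │              └─ k
         │                 └─ m *
         ├─ k
         │  ├─ k
         │  │  └─ j
         │  │     └─ j
         │  │        └─ k
         │  │           └─ j
         │  │              └─ j *
         │  └─ z
         │     └─ m
         │        └─ j
         │           └─ m
         │              └─ k
         │                 └─ z *
         └─ z *
Counting every labelled node above: 38.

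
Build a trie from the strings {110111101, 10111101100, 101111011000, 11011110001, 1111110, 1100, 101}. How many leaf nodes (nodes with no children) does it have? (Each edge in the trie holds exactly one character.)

A leaf is a node with no children — equivalently, the end of a word that is not a proper prefix of any other stored word.
Those words: "101111011000", "1100", "11011110001", "110111101", "1111110"
Leaf count: 5

5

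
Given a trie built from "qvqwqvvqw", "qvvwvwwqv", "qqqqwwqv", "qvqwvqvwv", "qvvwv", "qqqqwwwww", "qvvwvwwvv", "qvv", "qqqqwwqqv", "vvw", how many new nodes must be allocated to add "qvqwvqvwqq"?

"qvqwvqvw" is already a path in the trie; the remaining "qq" must be added.
Each of the 2 remaining characters creates one node.

2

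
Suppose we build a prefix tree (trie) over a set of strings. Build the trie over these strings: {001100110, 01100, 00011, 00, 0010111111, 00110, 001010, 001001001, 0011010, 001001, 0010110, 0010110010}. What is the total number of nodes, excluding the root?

Count nodes per top-level branch (shared prefixes stored once):
  '0'-branch (00, 00011, 001001, 001001001, 001010, 0010110, 0010110010, 0010111111, 00110, 001100110, 0011010, 01100): 35 nodes
Sum: 35

35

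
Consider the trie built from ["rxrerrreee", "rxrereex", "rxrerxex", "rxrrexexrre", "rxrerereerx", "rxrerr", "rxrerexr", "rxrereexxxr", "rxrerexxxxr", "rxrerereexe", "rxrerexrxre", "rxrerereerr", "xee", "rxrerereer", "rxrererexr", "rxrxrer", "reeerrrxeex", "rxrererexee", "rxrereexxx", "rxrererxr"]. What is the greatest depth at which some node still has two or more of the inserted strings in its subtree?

Equivalently: take the maximum, over all pairs, of their longest common prefix length.
"rxrereexxx" and "rxrereexxxr" agree on "rxrereexxx" (10 characters) before diverging; nothing deeper is shared.
Longest shared-prefix length: 10

10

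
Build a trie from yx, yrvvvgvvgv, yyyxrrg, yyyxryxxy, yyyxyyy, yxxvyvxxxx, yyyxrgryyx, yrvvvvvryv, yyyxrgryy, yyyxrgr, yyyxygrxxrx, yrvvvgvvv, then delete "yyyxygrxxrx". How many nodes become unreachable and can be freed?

A node on "yyyxygrxxrx"'s path can go only if nothing else ends at it or branches off below it.
The suffix "grxxrx" (6 nodes) is used only by "yyyxygrxxrx"; the node for "yyyxy" still has the child "y", so pruning stops there.
Nodes removed: 6

6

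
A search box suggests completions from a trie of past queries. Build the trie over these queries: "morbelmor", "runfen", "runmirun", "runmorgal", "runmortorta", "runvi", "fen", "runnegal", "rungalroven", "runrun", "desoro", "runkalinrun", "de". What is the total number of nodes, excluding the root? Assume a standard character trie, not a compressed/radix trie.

65

For each word, the new-node count is its length minus the longest prefix already in the trie:
  "morbelmor" → 9 new (m, o, r, b, e, l, m, o, r)
  "runfen" → 6 new (r, u, n, f, e, n)
  "runmirun" → prefix "run" already present; 5 new (m, i, r, u, n)
  "runmorgal" → prefix "runm" already present; 5 new (o, r, g, a, l)
  "runmortorta" → prefix "runmor" already present; 5 new (t, o, r, t, a)
  "runvi" → prefix "run" already present; 2 new (v, i)
  "fen" → 3 new (f, e, n)
  "runnegal" → prefix "run" already present; 5 new (n, e, g, a, l)
  "rungalroven" → prefix "run" already present; 8 new (g, a, l, r, o, v, e, n)
  "runrun" → prefix "run" already present; 3 new (r, u, n)
  "desoro" → 6 new (d, e, s, o, r, o)
  "runkalinrun" → prefix "run" already present; 8 new (k, a, l, i, n, r, u, n)
  "de" → prefix "de" already present; 0 new (none)
Total nodes = 9 + 6 + 5 + 5 + 5 + 2 + 3 + 5 + 8 + 3 + 6 + 8 + 0 = 65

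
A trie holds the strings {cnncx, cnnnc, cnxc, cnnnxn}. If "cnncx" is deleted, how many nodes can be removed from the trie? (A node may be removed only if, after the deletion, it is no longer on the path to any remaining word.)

Walk "cnncx" from the leaf back toward the root, removing each node that no remaining word uses.
The suffix "cx" (2 nodes) is used only by "cnncx"; the node for "cnn" still has the child "n", so pruning stops there.
Nodes removed: 2

2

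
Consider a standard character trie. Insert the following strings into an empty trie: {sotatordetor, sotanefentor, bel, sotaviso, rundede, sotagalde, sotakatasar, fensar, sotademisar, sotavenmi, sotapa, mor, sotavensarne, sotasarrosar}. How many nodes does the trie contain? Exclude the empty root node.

81

Trace insertions, counting only characters that open a new branch:
  "sotatordetor" → 12 new (s, o, t, a, t, o, r, d, e, t, o, r)
  "sotanefentor" → prefix "sota" already present; 8 new (n, e, f, e, n, t, o, r)
  "bel" → 3 new (b, e, l)
  "sotaviso" → prefix "sota" already present; 4 new (v, i, s, o)
  "rundede" → 7 new (r, u, n, d, e, d, e)
  "sotagalde" → prefix "sota" already present; 5 new (g, a, l, d, e)
  "sotakatasar" → prefix "sota" already present; 7 new (k, a, t, a, s, a, r)
  "fensar" → 6 new (f, e, n, s, a, r)
  "sotademisar" → prefix "sota" already present; 7 new (d, e, m, i, s, a, r)
  "sotavenmi" → prefix "sotav" already present; 4 new (e, n, m, i)
  "sotapa" → prefix "sota" already present; 2 new (p, a)
  "mor" → 3 new (m, o, r)
  "sotavensarne" → prefix "sotaven" already present; 5 new (s, a, r, n, e)
  "sotasarrosar" → prefix "sota" already present; 8 new (s, a, r, r, o, s, a, r)
Total nodes = 12 + 8 + 3 + 4 + 7 + 5 + 7 + 6 + 7 + 4 + 2 + 3 + 5 + 8 = 81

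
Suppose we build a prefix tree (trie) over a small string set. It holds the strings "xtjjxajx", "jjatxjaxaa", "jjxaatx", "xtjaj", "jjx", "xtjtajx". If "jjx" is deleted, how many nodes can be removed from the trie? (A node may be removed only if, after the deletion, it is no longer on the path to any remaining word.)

0

After clearing the end-marker at "jjx", prune upward until reaching a node still needed by another word.
Every node on "jjx" is still needed (e.g. by "jjxaatx"), so nothing is freed.
Nodes removed: 0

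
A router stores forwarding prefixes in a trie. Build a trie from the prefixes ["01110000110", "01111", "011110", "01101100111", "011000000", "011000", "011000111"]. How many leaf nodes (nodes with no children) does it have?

5

A leaf is a node with no children — equivalently, the end of a word that is not a proper prefix of any other stored word.
Those words: "011000000", "011000111", "01101100111", "01110000110", "011110"
Leaf count: 5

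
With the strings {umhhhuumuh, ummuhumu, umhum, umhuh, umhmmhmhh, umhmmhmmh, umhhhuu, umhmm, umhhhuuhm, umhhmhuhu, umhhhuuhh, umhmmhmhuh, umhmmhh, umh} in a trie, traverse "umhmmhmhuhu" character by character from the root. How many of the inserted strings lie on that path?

3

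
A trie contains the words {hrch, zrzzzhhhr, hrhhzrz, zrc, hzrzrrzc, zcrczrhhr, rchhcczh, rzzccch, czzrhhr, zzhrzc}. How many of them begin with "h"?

Traverse to the node for "h", then collect every word in that subtree.
Matches: "hrch", "hrhhzrz", "hzrzrrzc"
Count: 3

3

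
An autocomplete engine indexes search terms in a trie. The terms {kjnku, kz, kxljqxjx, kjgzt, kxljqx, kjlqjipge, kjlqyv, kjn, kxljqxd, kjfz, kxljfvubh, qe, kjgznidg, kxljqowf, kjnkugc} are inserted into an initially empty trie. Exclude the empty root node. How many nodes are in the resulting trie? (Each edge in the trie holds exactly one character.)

Trace insertions, counting only characters that open a new branch:
  "kjnku" → 5 new (k, j, n, k, u)
  "kz" → prefix "k" already present; 1 new (z)
  "kxljqxjx" → prefix "k" already present; 7 new (x, l, j, q, x, j, x)
  "kjgzt" → prefix "kj" already present; 3 new (g, z, t)
  "kxljqx" → prefix "kxljqx" already present; 0 new (none)
  "kjlqjipge" → prefix "kj" already present; 7 new (l, q, j, i, p, g, e)
  "kjlqyv" → prefix "kjlq" already present; 2 new (y, v)
  "kjn" → prefix "kjn" already present; 0 new (none)
  "kxljqxd" → prefix "kxljqx" already present; 1 new (d)
  "kjfz" → prefix "kj" already present; 2 new (f, z)
  "kxljfvubh" → prefix "kxlj" already present; 5 new (f, v, u, b, h)
  "qe" → 2 new (q, e)
  "kjgznidg" → prefix "kjgz" already present; 4 new (n, i, d, g)
  "kxljqowf" → prefix "kxljq" already present; 3 new (o, w, f)
  "kjnkugc" → prefix "kjnku" already present; 2 new (g, c)
Total nodes = 5 + 1 + 7 + 3 + 0 + 7 + 2 + 0 + 1 + 2 + 5 + 2 + 4 + 3 + 2 = 44

44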